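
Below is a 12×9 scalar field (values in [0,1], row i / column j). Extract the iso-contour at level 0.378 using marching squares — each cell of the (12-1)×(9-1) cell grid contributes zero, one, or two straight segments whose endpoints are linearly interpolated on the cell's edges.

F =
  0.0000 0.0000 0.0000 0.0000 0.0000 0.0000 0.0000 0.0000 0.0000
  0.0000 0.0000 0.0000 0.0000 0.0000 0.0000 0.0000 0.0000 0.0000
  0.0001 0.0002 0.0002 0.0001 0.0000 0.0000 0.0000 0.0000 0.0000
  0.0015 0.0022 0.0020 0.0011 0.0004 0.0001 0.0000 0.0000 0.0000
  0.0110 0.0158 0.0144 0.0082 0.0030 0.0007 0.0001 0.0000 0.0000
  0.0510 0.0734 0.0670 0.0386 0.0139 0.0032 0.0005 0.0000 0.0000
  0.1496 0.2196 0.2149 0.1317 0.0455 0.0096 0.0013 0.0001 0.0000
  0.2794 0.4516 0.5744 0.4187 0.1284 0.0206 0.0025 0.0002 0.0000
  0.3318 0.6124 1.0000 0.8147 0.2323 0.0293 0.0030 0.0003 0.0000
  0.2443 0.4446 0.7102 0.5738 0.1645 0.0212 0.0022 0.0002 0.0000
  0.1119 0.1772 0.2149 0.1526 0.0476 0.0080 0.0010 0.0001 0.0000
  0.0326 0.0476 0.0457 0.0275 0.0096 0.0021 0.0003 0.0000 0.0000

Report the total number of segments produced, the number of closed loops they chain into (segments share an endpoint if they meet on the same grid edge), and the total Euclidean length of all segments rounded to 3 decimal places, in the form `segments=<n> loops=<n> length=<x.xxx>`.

cell (6,0): code 0100 → (6.683,1.000)–(7.000,0.573)
cell (6,1): code 1100 → (6.454,2.000)–(6.683,1.000)
cell (6,2): code 1100 → (6.858,3.000)–(6.454,2.000)
cell (6,3): code 1000 → (7.000,3.140)–(6.858,3.000)
cell (7,0): code 0110 → (7.000,0.573)–(8.000,0.165)
cell (7,3): code 1001 → (8.000,3.750)–(7.000,3.140)
cell (8,0): code 0110 → (8.000,0.165)–(9.000,0.667)
cell (8,3): code 1001 → (9.000,3.478)–(8.000,3.750)
cell (9,0): code 0010 → (9.000,0.667)–(9.249,1.000)
cell (9,1): code 0011 → (9.249,1.000)–(9.671,2.000)
cell (9,2): code 0011 → (9.671,2.000)–(9.465,3.000)
cell (9,3): code 0001 → (9.465,3.000)–(9.000,3.478)
total: 12 segments, chained into 1 closed loop(s), length Σ = 10.431693

segments=12 loops=1 length=10.432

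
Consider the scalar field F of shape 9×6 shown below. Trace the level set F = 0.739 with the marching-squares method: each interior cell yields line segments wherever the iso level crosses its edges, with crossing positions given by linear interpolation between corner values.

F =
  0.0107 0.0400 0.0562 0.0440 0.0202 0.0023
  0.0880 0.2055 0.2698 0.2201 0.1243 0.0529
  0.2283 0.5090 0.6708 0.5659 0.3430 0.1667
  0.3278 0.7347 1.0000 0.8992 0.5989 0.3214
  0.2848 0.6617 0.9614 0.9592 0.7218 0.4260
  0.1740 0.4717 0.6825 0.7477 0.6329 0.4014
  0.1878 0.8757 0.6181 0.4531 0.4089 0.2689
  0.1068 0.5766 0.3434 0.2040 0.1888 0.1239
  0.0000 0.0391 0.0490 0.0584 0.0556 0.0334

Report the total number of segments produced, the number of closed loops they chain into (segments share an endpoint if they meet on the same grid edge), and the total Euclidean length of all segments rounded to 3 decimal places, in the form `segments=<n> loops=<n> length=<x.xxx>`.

cell (2,1): code 0100 → (2.207,2.000)–(3.000,1.016)
cell (2,2): code 1100 → (2.519,3.000)–(2.207,2.000)
cell (2,3): code 1000 → (3.000,3.533)–(2.519,3.000)
cell (3,1): code 0110 → (3.000,1.016)–(4.000,1.258)
cell (3,3): code 1001 → (4.000,3.928)–(3.000,3.533)
cell (4,1): code 0010 → (4.000,1.258)–(4.797,2.000)
cell (4,2): code 0111 → (4.797,2.000)–(5.000,2.867)
cell (4,3): code 1001 → (5.000,3.076)–(4.000,3.928)
cell (5,0): code 0100 → (5.662,1.000)–(6.000,0.801)
cell (5,1): code 1000 → (6.000,1.531)–(5.662,1.000)
cell (5,2): code 0010 → (5.000,2.867)–(5.030,3.000)
cell (5,3): code 0001 → (5.030,3.000)–(5.000,3.076)
cell (6,0): code 0010 → (6.000,0.801)–(6.457,1.000)
cell (6,1): code 0001 → (6.457,1.000)–(6.000,1.531)
total: 14 segments, chained into 2 closed loop(s), length Σ = 10.864095

segments=14 loops=2 length=10.864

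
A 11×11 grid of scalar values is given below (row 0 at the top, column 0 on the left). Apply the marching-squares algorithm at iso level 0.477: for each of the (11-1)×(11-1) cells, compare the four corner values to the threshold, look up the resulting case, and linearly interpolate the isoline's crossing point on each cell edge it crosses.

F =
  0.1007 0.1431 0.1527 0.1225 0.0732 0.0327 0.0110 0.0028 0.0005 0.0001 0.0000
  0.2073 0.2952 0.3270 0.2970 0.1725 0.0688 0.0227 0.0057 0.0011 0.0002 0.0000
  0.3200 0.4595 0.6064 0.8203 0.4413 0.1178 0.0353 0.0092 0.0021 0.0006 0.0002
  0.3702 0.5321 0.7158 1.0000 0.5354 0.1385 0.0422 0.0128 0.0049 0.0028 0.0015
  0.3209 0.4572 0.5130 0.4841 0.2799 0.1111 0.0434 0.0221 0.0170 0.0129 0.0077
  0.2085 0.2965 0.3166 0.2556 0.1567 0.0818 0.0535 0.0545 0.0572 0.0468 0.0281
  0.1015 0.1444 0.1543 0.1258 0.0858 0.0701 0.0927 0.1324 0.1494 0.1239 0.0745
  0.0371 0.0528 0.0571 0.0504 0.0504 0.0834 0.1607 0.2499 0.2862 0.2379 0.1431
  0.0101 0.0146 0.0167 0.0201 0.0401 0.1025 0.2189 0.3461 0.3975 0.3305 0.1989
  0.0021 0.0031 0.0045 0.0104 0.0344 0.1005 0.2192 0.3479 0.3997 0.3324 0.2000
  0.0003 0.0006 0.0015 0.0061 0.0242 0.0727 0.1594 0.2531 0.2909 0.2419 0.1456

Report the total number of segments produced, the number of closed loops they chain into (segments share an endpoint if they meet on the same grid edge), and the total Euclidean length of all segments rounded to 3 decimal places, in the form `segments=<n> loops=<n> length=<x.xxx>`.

segments=14 loops=1 length=9.751

cell (1,1): code 0100 → (1.537,2.000)–(2.000,1.119)
cell (1,2): code 1100 → (1.344,3.000)–(1.537,2.000)
cell (1,3): code 1000 → (2.000,3.906)–(1.344,3.000)
cell (2,0): code 0100 → (2.241,1.000)–(3.000,0.660)
cell (2,1): code 1110 → (2.000,1.119)–(2.241,1.000)
cell (2,3): code 1101 → (2.379,4.000)–(2.000,3.906)
cell (2,4): code 1000 → (3.000,4.147)–(2.379,4.000)
cell (3,0): code 0010 → (3.000,0.660)–(3.736,1.000)
cell (3,1): code 0111 → (3.736,1.000)–(4.000,1.355)
cell (3,3): code 1011 → (4.000,3.035)–(3.229,4.000)
cell (3,4): code 0001 → (3.229,4.000)–(3.000,4.147)
cell (4,1): code 0010 → (4.000,1.355)–(4.183,2.000)
cell (4,2): code 0011 → (4.183,2.000)–(4.031,3.000)
cell (4,3): code 0001 → (4.031,3.000)–(4.000,3.035)
total: 14 segments, chained into 1 closed loop(s), length Σ = 9.750773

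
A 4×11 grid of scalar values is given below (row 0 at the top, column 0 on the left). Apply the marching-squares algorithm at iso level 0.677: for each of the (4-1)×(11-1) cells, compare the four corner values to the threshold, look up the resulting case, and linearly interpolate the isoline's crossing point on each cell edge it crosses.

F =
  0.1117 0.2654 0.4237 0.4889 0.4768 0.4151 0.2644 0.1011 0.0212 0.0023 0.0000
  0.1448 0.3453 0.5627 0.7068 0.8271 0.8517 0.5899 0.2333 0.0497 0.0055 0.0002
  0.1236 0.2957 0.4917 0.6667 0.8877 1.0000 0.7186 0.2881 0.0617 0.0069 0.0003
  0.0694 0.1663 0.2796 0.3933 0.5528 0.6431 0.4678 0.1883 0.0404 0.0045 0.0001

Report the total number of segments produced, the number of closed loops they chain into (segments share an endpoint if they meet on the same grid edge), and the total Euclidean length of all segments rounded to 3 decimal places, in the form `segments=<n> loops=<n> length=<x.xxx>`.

segments=12 loops=1 length=8.807

cell (0,2): code 0100 → (0.863,3.000)–(1.000,2.793)
cell (0,3): code 1100 → (0.572,4.000)–(0.863,3.000)
cell (0,4): code 1100 → (0.600,5.000)–(0.572,4.000)
cell (0,5): code 1000 → (1.000,5.667)–(0.600,5.000)
cell (1,2): code 0010 → (1.000,2.793)–(1.743,3.000)
cell (1,3): code 0111 → (1.743,3.000)–(2.000,3.047)
cell (1,5): code 1101 → (1.677,6.000)–(1.000,5.667)
cell (1,6): code 1000 → (2.000,6.097)–(1.677,6.000)
cell (2,3): code 0010 → (2.000,3.047)–(2.629,4.000)
cell (2,4): code 0011 → (2.629,4.000)–(2.905,5.000)
cell (2,5): code 0011 → (2.905,5.000)–(2.166,6.000)
cell (2,6): code 0001 → (2.166,6.000)–(2.000,6.097)
total: 12 segments, chained into 1 closed loop(s), length Σ = 8.807124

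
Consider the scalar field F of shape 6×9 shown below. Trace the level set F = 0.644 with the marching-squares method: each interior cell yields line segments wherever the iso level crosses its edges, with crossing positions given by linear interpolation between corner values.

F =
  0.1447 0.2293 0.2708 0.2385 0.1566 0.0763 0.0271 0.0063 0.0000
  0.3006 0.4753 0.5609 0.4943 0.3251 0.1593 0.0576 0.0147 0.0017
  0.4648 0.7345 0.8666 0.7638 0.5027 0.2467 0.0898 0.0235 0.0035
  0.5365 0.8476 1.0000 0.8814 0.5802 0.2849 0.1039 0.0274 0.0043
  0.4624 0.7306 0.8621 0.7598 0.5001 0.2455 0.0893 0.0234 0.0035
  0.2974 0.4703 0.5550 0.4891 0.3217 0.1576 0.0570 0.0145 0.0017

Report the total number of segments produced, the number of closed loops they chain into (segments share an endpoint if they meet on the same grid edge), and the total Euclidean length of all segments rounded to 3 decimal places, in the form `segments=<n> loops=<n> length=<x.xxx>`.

segments=12 loops=1 length=10.634

cell (1,0): code 0100 → (1.651,1.000)–(2.000,0.664)
cell (1,1): code 1100 → (1.272,2.000)–(1.651,1.000)
cell (1,2): code 1100 → (1.555,3.000)–(1.272,2.000)
cell (1,3): code 1000 → (2.000,3.459)–(1.555,3.000)
cell (2,0): code 0110 → (2.000,0.664)–(3.000,0.346)
cell (2,3): code 1001 → (3.000,3.788)–(2.000,3.459)
cell (3,0): code 0110 → (3.000,0.346)–(4.000,0.677)
cell (3,3): code 1001 → (4.000,3.446)–(3.000,3.788)
cell (4,0): code 0010 → (4.000,0.677)–(4.333,1.000)
cell (4,1): code 0011 → (4.333,1.000)–(4.710,2.000)
cell (4,2): code 0011 → (4.710,2.000)–(4.428,3.000)
cell (4,3): code 0001 → (4.428,3.000)–(4.000,3.446)
total: 12 segments, chained into 1 closed loop(s), length Σ = 10.634448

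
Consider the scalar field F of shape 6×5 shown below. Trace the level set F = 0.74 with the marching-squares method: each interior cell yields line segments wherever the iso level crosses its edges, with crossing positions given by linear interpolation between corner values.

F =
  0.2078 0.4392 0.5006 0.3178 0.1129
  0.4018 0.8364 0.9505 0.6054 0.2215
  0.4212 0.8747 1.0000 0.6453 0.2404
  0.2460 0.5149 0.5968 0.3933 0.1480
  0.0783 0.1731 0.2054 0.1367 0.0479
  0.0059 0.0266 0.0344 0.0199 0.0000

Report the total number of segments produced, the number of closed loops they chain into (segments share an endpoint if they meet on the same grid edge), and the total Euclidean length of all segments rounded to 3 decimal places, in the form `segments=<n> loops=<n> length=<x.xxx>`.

segments=8 loops=1 length=6.623

cell (0,0): code 0100 → (0.757,1.000)–(1.000,0.778)
cell (0,1): code 1100 → (0.532,2.000)–(0.757,1.000)
cell (0,2): code 1000 → (1.000,2.610)–(0.532,2.000)
cell (1,0): code 0110 → (1.000,0.778)–(2.000,0.703)
cell (1,2): code 1001 → (2.000,2.733)–(1.000,2.610)
cell (2,0): code 0010 → (2.000,0.703)–(2.374,1.000)
cell (2,1): code 0011 → (2.374,1.000)–(2.645,2.000)
cell (2,2): code 0001 → (2.645,2.000)–(2.000,2.733)
total: 8 segments, chained into 1 closed loop(s), length Σ = 6.623051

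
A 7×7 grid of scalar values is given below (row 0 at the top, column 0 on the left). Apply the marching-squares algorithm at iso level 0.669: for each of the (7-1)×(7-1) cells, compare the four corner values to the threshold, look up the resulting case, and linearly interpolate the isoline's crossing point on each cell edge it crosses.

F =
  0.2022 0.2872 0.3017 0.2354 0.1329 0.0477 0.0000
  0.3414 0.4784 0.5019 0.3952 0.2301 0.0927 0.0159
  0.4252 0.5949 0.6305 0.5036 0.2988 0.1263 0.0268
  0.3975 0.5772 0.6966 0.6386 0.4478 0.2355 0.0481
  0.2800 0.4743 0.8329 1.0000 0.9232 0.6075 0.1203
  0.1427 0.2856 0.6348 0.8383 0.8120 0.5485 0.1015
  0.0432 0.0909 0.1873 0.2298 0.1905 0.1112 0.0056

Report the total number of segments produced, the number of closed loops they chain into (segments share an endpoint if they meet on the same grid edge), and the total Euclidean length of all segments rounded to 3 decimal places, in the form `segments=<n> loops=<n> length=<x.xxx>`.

segments=12 loops=1 length=9.391

cell (2,1): code 0100 → (2.582,2.000)–(3.000,1.769)
cell (2,2): code 1000 → (3.000,2.476)–(2.582,2.000)
cell (3,1): code 0110 → (3.000,1.769)–(4.000,1.543)
cell (3,2): code 1101 → (3.084,3.000)–(3.000,2.476)
cell (3,3): code 1100 → (3.465,4.000)–(3.084,3.000)
cell (3,4): code 1000 → (4.000,4.805)–(3.465,4.000)
cell (4,1): code 0010 → (4.000,1.543)–(4.827,2.000)
cell (4,2): code 0111 → (4.827,2.000)–(5.000,2.168)
cell (4,4): code 1001 → (5.000,4.543)–(4.000,4.805)
cell (5,2): code 0010 → (5.000,2.168)–(5.278,3.000)
cell (5,3): code 0011 → (5.278,3.000)–(5.230,4.000)
cell (5,4): code 0001 → (5.230,4.000)–(5.000,4.543)
total: 12 segments, chained into 1 closed loop(s), length Σ = 9.391006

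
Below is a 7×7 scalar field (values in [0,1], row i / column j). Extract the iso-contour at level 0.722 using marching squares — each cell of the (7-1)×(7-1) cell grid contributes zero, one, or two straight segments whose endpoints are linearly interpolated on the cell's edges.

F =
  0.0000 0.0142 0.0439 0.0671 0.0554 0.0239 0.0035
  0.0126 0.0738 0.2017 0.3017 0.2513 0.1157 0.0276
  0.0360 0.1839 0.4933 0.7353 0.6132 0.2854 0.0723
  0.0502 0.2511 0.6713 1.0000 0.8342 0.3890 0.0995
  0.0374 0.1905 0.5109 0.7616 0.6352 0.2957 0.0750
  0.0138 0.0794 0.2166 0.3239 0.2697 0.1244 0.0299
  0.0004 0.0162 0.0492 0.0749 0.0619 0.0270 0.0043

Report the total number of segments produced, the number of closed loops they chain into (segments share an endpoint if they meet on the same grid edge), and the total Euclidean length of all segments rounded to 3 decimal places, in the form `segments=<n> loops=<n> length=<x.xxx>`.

cell (1,2): code 0100 → (1.969,3.000)–(2.000,2.945)
cell (1,3): code 1000 → (2.000,3.109)–(1.969,3.000)
cell (2,2): code 0110 → (2.000,2.945)–(3.000,2.154)
cell (2,3): code 1101 → (2.492,4.000)–(2.000,3.109)
cell (2,4): code 1000 → (3.000,4.252)–(2.492,4.000)
cell (3,2): code 0110 → (3.000,2.154)–(4.000,2.842)
cell (3,3): code 1011 → (4.000,3.313)–(3.564,4.000)
cell (3,4): code 0001 → (3.564,4.000)–(3.000,4.252)
cell (4,2): code 0010 → (4.000,2.842)–(4.090,3.000)
cell (4,3): code 0001 → (4.090,3.000)–(4.000,3.313)
total: 10 segments, chained into 1 closed loop(s), length Σ = 6.188761

segments=10 loops=1 length=6.189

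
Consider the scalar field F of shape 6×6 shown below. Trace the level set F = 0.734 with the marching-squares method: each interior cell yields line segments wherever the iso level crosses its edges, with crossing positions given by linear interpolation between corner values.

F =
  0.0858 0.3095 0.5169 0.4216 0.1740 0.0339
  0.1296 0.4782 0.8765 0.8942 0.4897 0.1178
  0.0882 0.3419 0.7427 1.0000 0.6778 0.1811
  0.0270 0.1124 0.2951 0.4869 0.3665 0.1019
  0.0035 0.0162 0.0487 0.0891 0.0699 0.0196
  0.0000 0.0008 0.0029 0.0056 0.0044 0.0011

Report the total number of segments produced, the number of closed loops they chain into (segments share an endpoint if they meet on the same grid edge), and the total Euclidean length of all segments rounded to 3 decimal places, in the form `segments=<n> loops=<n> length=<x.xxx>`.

segments=8 loops=1 length=6.322

cell (0,1): code 0100 → (0.604,2.000)–(1.000,1.642)
cell (0,2): code 1100 → (0.661,3.000)–(0.604,2.000)
cell (0,3): code 1000 → (1.000,3.396)–(0.661,3.000)
cell (1,1): code 0110 → (1.000,1.642)–(2.000,1.978)
cell (1,3): code 1001 → (2.000,3.826)–(1.000,3.396)
cell (2,1): code 0010 → (2.000,1.978)–(2.019,2.000)
cell (2,2): code 0011 → (2.019,2.000)–(2.518,3.000)
cell (2,3): code 0001 → (2.518,3.000)–(2.000,3.826)
total: 8 segments, chained into 1 closed loop(s), length Σ = 6.321695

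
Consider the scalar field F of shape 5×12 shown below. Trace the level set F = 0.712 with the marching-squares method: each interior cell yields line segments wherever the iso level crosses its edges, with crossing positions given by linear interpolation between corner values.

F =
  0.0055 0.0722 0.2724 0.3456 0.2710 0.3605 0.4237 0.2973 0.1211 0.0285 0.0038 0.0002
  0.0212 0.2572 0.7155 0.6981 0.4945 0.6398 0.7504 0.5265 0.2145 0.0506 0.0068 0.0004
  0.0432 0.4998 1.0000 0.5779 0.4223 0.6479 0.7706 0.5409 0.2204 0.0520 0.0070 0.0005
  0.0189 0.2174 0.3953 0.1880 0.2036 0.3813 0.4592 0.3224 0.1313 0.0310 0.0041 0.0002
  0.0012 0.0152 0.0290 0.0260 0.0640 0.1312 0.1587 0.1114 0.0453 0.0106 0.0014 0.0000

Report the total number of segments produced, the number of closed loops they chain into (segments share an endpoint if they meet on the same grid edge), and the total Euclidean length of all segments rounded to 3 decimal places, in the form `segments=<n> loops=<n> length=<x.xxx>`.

segments=12 loops=2 length=7.468

cell (0,1): code 0100 → (0.992,2.000)–(1.000,1.992)
cell (0,2): code 1000 → (1.000,2.201)–(0.992,2.000)
cell (0,5): code 0100 → (0.882,6.000)–(1.000,5.653)
cell (0,6): code 1000 → (1.000,6.172)–(0.882,6.000)
cell (1,1): code 0110 → (1.000,1.992)–(2.000,1.424)
cell (1,2): code 1001 → (2.000,2.682)–(1.000,2.201)
cell (1,5): code 0110 → (1.000,5.653)–(2.000,5.522)
cell (1,6): code 1001 → (2.000,6.255)–(1.000,6.172)
cell (2,1): code 0010 → (2.000,1.424)–(2.476,2.000)
cell (2,2): code 0001 → (2.476,2.000)–(2.000,2.682)
cell (2,5): code 0010 → (2.000,5.522)–(2.188,6.000)
cell (2,6): code 0001 → (2.188,6.000)–(2.000,6.255)
total: 12 segments, chained into 2 closed loop(s), length Σ = 7.468217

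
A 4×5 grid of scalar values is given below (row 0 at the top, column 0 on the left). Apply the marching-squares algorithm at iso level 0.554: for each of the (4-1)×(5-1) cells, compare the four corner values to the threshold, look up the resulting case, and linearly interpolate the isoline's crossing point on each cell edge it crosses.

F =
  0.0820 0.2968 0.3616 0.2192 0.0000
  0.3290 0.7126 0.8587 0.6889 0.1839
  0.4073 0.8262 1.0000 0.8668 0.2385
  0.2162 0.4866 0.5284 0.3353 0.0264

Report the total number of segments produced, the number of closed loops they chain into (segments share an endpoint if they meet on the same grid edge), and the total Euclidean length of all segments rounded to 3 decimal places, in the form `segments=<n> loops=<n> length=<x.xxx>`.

cell (0,0): code 0100 → (0.619,1.000)–(1.000,0.587)
cell (0,1): code 1100 → (0.387,2.000)–(0.619,1.000)
cell (0,2): code 1100 → (0.713,3.000)–(0.387,2.000)
cell (0,3): code 1000 → (1.000,3.267)–(0.713,3.000)
cell (1,0): code 0110 → (1.000,0.587)–(2.000,0.350)
cell (1,3): code 1001 → (2.000,3.498)–(1.000,3.267)
cell (2,0): code 0010 → (2.000,0.350)–(2.802,1.000)
cell (2,1): code 0011 → (2.802,1.000)–(2.946,2.000)
cell (2,2): code 0011 → (2.946,2.000)–(2.589,3.000)
cell (2,3): code 0001 → (2.589,3.000)–(2.000,3.498)
total: 10 segments, chained into 1 closed loop(s), length Σ = 8.961658

segments=10 loops=1 length=8.962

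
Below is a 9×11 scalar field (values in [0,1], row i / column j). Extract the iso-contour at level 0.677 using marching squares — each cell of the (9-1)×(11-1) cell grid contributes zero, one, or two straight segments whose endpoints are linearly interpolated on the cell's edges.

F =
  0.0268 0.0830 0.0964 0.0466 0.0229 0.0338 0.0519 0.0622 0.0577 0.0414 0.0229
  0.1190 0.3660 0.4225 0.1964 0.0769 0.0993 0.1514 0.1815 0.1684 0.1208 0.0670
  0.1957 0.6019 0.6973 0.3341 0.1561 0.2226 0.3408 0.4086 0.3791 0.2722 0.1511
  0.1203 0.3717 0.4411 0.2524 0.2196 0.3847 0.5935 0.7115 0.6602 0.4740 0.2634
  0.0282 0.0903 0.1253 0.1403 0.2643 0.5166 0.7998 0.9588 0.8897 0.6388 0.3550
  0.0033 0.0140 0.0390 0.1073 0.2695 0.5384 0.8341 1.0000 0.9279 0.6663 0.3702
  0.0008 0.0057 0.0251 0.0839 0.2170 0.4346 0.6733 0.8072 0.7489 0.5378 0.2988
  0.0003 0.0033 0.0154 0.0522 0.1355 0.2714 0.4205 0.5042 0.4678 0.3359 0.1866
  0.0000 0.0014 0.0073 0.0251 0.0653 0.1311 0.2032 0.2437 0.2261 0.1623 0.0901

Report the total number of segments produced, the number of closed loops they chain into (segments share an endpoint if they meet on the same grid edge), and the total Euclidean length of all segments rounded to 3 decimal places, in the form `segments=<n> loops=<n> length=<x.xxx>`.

segments=18 loops=2 length=11.620

cell (1,1): code 0100 → (1.926,2.000)–(2.000,1.787)
cell (1,2): code 1000 → (2.000,2.056)–(1.926,2.000)
cell (2,1): code 0010 → (2.000,1.787)–(2.079,2.000)
cell (2,2): code 0001 → (2.079,2.000)–(2.000,2.056)
cell (2,6): code 0100 → (2.886,7.000)–(3.000,6.708)
cell (2,7): code 1000 → (3.000,7.673)–(2.886,7.000)
cell (3,5): code 0100 → (3.405,6.000)–(4.000,5.566)
cell (3,6): code 1110 → (3.000,6.708)–(3.405,6.000)
cell (3,7): code 1101 → (3.073,8.000)–(3.000,7.673)
cell (3,8): code 1000 → (4.000,8.848)–(3.073,8.000)
cell (4,5): code 0110 → (4.000,5.566)–(5.000,5.469)
cell (4,8): code 1001 → (5.000,8.959)–(4.000,8.848)
cell (5,5): code 0010 → (5.000,5.469)–(5.977,6.000)
cell (5,6): code 0111 → (5.977,6.000)–(6.000,6.028)
cell (5,8): code 1001 → (6.000,8.341)–(5.000,8.959)
cell (6,6): code 0010 → (6.000,6.028)–(6.430,7.000)
cell (6,7): code 0011 → (6.430,7.000)–(6.256,8.000)
cell (6,8): code 0001 → (6.256,8.000)–(6.000,8.341)
total: 18 segments, chained into 2 closed loop(s), length Σ = 11.619877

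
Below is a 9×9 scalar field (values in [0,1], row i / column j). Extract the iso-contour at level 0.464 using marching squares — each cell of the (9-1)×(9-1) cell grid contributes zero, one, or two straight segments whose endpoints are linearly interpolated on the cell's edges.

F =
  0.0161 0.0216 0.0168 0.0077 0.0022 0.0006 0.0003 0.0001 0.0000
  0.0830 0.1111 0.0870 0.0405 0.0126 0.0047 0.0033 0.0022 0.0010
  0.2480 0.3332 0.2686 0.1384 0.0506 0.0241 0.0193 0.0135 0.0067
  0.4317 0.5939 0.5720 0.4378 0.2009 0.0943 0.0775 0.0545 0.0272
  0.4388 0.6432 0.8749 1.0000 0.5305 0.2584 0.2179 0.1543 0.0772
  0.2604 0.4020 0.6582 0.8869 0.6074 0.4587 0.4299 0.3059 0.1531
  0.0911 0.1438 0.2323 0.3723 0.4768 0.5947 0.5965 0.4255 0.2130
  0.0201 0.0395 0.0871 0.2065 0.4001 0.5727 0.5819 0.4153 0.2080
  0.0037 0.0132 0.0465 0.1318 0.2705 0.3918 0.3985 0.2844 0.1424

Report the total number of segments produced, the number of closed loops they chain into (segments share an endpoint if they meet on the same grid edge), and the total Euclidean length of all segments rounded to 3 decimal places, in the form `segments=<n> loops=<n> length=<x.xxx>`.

cell (2,0): code 0100 → (2.502,1.000)–(3.000,0.199)
cell (2,1): code 1100 → (2.644,2.000)–(2.502,1.000)
cell (2,2): code 1000 → (3.000,2.805)–(2.644,2.000)
cell (3,0): code 0110 → (3.000,0.199)–(4.000,0.123)
cell (3,2): code 1101 → (3.047,3.000)–(3.000,2.805)
cell (3,3): code 1100 → (3.798,4.000)–(3.047,3.000)
cell (3,4): code 1000 → (4.000,4.244)–(3.798,4.000)
cell (4,0): code 0010 → (4.000,0.123)–(4.743,1.000)
cell (4,1): code 0111 → (4.743,1.000)–(5.000,1.242)
cell (4,4): code 1001 → (5.000,4.964)–(4.000,4.244)
cell (5,1): code 0010 → (5.000,1.242)–(5.456,2.000)
cell (5,2): code 0011 → (5.456,2.000)–(5.822,3.000)
cell (5,3): code 0111 → (5.822,3.000)–(6.000,3.878)
cell (5,4): code 1101 → (5.039,5.000)–(5.000,4.964)
cell (5,5): code 1100 → (5.205,6.000)–(5.039,5.000)
cell (5,6): code 1000 → (6.000,6.775)–(5.205,6.000)
cell (6,3): code 0010 → (6.000,3.878)–(6.167,4.000)
cell (6,4): code 0111 → (6.167,4.000)–(7.000,4.370)
cell (6,6): code 1001 → (7.000,6.708)–(6.000,6.775)
cell (7,4): code 0010 → (7.000,4.370)–(7.601,5.000)
cell (7,5): code 0011 → (7.601,5.000)–(7.643,6.000)
cell (7,6): code 0001 → (7.643,6.000)–(7.000,6.708)
total: 22 segments, chained into 1 closed loop(s), length Σ = 18.309168

segments=22 loops=1 length=18.309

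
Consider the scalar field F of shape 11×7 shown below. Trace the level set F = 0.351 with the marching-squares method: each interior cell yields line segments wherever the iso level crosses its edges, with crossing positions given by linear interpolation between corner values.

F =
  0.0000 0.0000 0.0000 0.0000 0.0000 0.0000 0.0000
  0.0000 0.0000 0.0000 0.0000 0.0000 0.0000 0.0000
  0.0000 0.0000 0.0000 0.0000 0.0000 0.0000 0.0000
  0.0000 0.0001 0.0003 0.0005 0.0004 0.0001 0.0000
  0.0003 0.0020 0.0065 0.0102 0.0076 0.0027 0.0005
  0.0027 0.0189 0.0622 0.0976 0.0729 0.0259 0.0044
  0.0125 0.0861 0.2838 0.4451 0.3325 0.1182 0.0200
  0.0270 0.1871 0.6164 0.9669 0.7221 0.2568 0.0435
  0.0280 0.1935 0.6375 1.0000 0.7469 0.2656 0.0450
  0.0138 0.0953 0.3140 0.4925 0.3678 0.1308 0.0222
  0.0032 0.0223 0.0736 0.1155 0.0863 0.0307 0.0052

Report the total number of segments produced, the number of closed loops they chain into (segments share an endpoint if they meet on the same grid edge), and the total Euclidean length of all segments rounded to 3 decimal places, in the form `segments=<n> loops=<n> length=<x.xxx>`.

segments=14 loops=1 length=11.010

cell (5,2): code 0100 → (5.729,3.000)–(6.000,2.417)
cell (5,3): code 1000 → (6.000,3.836)–(5.729,3.000)
cell (6,1): code 0100 → (6.202,2.000)–(7.000,1.382)
cell (6,2): code 1110 → (6.000,2.417)–(6.202,2.000)
cell (6,3): code 1101 → (6.047,4.000)–(6.000,3.836)
cell (6,4): code 1000 → (7.000,4.798)–(6.047,4.000)
cell (7,1): code 0110 → (7.000,1.382)–(8.000,1.355)
cell (7,4): code 1001 → (8.000,4.823)–(7.000,4.798)
cell (8,1): code 0010 → (8.000,1.355)–(8.886,2.000)
cell (8,2): code 0111 → (8.886,2.000)–(9.000,2.207)
cell (8,4): code 1001 → (9.000,4.071)–(8.000,4.823)
cell (9,2): code 0010 → (9.000,2.207)–(9.375,3.000)
cell (9,3): code 0011 → (9.375,3.000)–(9.060,4.000)
cell (9,4): code 0001 → (9.060,4.000)–(9.000,4.071)
total: 14 segments, chained into 1 closed loop(s), length Σ = 11.010015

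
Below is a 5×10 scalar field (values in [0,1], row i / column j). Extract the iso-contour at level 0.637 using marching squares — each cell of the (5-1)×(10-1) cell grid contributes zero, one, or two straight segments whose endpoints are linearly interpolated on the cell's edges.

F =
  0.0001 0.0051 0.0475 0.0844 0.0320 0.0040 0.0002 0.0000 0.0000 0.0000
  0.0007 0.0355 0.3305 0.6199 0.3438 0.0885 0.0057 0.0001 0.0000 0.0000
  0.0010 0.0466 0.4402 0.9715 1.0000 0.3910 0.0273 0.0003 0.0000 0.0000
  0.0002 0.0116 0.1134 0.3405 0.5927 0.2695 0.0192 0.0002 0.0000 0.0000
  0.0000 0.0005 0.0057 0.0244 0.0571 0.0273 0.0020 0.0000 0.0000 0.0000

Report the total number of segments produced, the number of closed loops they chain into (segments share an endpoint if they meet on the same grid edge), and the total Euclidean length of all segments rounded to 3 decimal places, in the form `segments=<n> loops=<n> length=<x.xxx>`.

segments=6 loops=1 length=5.989

cell (1,2): code 0100 → (1.049,3.000)–(2.000,2.370)
cell (1,3): code 1100 → (1.447,4.000)–(1.049,3.000)
cell (1,4): code 1000 → (2.000,4.596)–(1.447,4.000)
cell (2,2): code 0010 → (2.000,2.370)–(2.530,3.000)
cell (2,3): code 0011 → (2.530,3.000)–(2.891,4.000)
cell (2,4): code 0001 → (2.891,4.000)–(2.000,4.596)
total: 6 segments, chained into 1 closed loop(s), length Σ = 5.988822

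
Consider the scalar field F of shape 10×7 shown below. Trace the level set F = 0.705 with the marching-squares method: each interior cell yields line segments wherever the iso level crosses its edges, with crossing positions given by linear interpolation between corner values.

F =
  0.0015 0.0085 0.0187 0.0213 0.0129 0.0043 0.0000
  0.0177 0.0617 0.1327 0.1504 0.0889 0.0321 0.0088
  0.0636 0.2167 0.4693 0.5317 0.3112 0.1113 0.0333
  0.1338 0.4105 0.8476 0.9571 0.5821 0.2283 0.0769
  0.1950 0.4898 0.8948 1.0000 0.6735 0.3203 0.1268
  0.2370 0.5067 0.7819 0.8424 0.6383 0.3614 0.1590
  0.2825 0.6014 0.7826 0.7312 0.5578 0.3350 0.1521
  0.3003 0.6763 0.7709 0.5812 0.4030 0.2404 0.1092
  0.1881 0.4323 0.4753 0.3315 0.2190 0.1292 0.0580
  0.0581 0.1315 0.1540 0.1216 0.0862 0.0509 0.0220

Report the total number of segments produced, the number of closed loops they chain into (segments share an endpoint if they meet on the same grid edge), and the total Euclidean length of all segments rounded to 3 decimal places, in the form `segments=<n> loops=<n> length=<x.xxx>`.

segments=14 loops=1 length=12.100

cell (2,1): code 0100 → (2.623,2.000)–(3.000,1.674)
cell (2,2): code 1100 → (2.407,3.000)–(2.623,2.000)
cell (2,3): code 1000 → (3.000,3.672)–(2.407,3.000)
cell (3,1): code 0110 → (3.000,1.674)–(4.000,1.531)
cell (3,3): code 1001 → (4.000,3.904)–(3.000,3.672)
cell (4,1): code 0110 → (4.000,1.531)–(5.000,1.721)
cell (4,3): code 1001 → (5.000,3.673)–(4.000,3.904)
cell (5,1): code 0110 → (5.000,1.721)–(6.000,1.572)
cell (5,3): code 1001 → (6.000,3.151)–(5.000,3.673)
cell (6,1): code 0110 → (6.000,1.572)–(7.000,1.303)
cell (6,2): code 1011 → (7.000,2.347)–(6.175,3.000)
cell (6,3): code 0001 → (6.175,3.000)–(6.000,3.151)
cell (7,1): code 0010 → (7.000,1.303)–(7.223,2.000)
cell (7,2): code 0001 → (7.223,2.000)–(7.000,2.347)
total: 14 segments, chained into 1 closed loop(s), length Σ = 12.099907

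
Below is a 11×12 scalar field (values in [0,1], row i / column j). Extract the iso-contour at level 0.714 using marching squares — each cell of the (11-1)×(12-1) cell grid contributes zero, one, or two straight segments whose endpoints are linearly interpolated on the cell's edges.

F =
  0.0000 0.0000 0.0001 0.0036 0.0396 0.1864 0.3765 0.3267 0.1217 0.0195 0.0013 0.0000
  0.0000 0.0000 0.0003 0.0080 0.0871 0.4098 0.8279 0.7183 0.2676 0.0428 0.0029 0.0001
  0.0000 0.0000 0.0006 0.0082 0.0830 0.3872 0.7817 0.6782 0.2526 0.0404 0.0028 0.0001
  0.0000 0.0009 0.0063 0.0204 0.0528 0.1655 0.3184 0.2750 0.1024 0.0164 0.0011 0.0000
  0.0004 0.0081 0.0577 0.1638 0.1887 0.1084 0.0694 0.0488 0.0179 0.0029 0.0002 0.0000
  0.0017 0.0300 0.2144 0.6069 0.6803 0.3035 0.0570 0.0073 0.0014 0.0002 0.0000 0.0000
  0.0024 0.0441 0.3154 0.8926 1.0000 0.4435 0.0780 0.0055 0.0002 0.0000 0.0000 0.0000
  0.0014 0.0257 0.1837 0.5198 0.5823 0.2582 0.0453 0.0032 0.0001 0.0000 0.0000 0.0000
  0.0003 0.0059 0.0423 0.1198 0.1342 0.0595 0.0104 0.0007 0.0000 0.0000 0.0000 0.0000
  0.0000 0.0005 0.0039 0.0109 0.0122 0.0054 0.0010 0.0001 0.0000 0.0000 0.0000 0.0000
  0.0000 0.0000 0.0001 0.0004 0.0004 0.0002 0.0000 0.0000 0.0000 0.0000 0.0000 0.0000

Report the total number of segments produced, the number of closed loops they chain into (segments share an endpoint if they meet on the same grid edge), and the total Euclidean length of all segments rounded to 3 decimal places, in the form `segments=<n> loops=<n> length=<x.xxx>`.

cell (0,5): code 0100 → (0.748,6.000)–(1.000,5.728)
cell (0,6): code 1100 → (0.989,7.000)–(0.748,6.000)
cell (0,7): code 1000 → (1.000,7.010)–(0.989,7.000)
cell (1,5): code 0110 → (1.000,5.728)–(2.000,5.828)
cell (1,6): code 1011 → (2.000,6.654)–(1.107,7.000)
cell (1,7): code 0001 → (1.107,7.000)–(1.000,7.010)
cell (2,5): code 0010 → (2.000,5.828)–(2.146,6.000)
cell (2,6): code 0001 → (2.146,6.000)–(2.000,6.654)
cell (5,2): code 0100 → (5.375,3.000)–(6.000,2.691)
cell (5,3): code 1100 → (5.105,4.000)–(5.375,3.000)
cell (5,4): code 1000 → (6.000,4.514)–(5.105,4.000)
cell (6,2): code 0010 → (6.000,2.691)–(6.479,3.000)
cell (6,3): code 0011 → (6.479,3.000)–(6.685,4.000)
cell (6,4): code 0001 → (6.685,4.000)–(6.000,4.514)
total: 14 segments, chained into 2 closed loop(s), length Σ = 9.592607

segments=14 loops=2 length=9.593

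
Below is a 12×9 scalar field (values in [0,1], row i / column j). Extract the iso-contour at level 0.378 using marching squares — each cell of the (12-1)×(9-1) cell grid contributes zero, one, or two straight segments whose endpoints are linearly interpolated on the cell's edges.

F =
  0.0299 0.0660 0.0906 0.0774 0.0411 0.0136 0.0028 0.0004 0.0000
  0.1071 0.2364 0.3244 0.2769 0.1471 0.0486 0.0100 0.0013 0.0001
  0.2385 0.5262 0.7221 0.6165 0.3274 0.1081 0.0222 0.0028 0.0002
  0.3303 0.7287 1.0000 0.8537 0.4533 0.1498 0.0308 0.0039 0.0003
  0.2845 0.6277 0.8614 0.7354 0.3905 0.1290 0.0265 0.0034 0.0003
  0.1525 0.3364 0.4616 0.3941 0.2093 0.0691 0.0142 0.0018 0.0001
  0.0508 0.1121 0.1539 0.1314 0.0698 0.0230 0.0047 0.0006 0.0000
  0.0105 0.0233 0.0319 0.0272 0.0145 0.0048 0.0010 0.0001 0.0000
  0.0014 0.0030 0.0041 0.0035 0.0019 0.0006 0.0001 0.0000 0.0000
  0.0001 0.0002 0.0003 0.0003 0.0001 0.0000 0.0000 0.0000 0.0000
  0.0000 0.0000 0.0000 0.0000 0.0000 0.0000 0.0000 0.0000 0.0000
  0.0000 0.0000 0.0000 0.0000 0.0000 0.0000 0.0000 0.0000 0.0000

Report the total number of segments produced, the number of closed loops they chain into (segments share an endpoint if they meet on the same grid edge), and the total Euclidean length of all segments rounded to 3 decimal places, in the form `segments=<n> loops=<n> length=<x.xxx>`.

segments=16 loops=1 length=12.788

cell (1,0): code 0100 → (1.489,1.000)–(2.000,0.485)
cell (1,1): code 1100 → (1.135,2.000)–(1.489,1.000)
cell (1,2): code 1100 → (1.298,3.000)–(1.135,2.000)
cell (1,3): code 1000 → (2.000,3.825)–(1.298,3.000)
cell (2,0): code 0110 → (2.000,0.485)–(3.000,0.120)
cell (2,3): code 1101 → (2.402,4.000)–(2.000,3.825)
cell (2,4): code 1000 → (3.000,4.248)–(2.402,4.000)
cell (3,0): code 0110 → (3.000,0.120)–(4.000,0.272)
cell (3,4): code 1001 → (4.000,4.048)–(3.000,4.248)
cell (4,0): code 0010 → (4.000,0.272)–(4.857,1.000)
cell (4,1): code 0111 → (4.857,1.000)–(5.000,1.332)
cell (4,3): code 1011 → (5.000,3.087)–(4.069,4.000)
cell (4,4): code 0001 → (4.069,4.000)–(4.000,4.048)
cell (5,1): code 0010 → (5.000,1.332)–(5.272,2.000)
cell (5,2): code 0011 → (5.272,2.000)–(5.061,3.000)
cell (5,3): code 0001 → (5.061,3.000)–(5.000,3.087)
total: 16 segments, chained into 1 closed loop(s), length Σ = 12.788249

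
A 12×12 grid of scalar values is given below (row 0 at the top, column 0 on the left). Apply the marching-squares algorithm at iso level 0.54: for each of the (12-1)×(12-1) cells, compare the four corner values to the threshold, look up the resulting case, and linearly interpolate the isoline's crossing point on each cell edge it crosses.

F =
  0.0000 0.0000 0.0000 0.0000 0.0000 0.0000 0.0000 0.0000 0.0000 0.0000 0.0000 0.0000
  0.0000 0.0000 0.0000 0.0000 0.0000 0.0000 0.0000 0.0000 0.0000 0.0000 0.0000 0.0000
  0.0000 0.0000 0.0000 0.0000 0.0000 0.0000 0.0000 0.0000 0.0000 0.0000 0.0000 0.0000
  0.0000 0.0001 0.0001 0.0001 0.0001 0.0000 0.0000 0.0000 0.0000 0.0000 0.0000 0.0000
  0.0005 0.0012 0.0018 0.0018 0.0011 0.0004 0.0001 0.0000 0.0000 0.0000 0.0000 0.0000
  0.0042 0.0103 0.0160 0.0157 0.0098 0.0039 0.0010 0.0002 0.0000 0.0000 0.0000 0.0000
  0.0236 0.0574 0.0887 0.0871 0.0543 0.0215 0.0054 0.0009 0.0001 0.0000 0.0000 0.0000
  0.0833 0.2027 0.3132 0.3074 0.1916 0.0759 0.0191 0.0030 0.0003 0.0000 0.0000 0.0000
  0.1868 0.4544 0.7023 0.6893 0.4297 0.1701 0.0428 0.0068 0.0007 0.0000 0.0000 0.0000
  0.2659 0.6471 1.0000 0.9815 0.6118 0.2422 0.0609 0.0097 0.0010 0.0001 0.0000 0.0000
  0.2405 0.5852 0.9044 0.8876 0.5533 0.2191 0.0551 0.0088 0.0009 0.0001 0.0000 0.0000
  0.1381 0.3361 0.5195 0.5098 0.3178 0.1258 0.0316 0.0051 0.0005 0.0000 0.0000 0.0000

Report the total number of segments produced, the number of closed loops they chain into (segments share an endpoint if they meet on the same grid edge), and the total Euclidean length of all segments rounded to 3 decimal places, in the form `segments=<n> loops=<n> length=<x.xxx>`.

segments=14 loops=1 length=10.734

cell (7,1): code 0100 → (7.583,2.000)–(8.000,1.345)
cell (7,2): code 1100 → (7.609,3.000)–(7.583,2.000)
cell (7,3): code 1000 → (8.000,3.575)–(7.609,3.000)
cell (8,0): code 0100 → (8.444,1.000)–(9.000,0.719)
cell (8,1): code 1110 → (8.000,1.345)–(8.444,1.000)
cell (8,3): code 1101 → (8.606,4.000)–(8.000,3.575)
cell (8,4): code 1000 → (9.000,4.194)–(8.606,4.000)
cell (9,0): code 0110 → (9.000,0.719)–(10.000,0.869)
cell (9,4): code 1001 → (10.000,4.040)–(9.000,4.194)
cell (10,0): code 0010 → (10.000,0.869)–(10.181,1.000)
cell (10,1): code 0011 → (10.181,1.000)–(10.947,2.000)
cell (10,2): code 0011 → (10.947,2.000)–(10.920,3.000)
cell (10,3): code 0011 → (10.920,3.000)–(10.056,4.000)
cell (10,4): code 0001 → (10.056,4.000)–(10.000,4.040)
total: 14 segments, chained into 1 closed loop(s), length Σ = 10.733708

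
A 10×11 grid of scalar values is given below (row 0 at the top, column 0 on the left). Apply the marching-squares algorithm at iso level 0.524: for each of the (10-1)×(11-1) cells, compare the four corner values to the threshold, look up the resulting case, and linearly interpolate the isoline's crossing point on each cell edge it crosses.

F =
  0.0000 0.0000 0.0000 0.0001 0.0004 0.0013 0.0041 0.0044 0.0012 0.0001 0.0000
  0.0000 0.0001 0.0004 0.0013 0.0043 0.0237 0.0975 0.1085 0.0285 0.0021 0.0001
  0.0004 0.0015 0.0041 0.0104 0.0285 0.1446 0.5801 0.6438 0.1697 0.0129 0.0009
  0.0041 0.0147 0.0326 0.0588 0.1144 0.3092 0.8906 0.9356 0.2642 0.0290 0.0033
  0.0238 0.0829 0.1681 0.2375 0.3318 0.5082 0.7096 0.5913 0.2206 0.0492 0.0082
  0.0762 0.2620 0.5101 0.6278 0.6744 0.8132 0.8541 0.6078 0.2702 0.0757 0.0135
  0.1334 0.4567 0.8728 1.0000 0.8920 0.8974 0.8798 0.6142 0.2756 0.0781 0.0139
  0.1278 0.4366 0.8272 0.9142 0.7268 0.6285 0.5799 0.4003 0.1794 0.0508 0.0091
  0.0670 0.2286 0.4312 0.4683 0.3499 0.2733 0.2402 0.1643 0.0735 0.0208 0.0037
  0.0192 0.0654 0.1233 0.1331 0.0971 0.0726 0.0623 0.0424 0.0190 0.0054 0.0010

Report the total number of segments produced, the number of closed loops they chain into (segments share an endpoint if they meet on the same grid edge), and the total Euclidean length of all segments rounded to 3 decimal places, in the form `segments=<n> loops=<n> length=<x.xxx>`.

segments=24 loops=1 length=20.325

cell (1,5): code 0100 → (1.884,6.000)–(2.000,5.871)
cell (1,6): code 1100 → (1.776,7.000)–(1.884,6.000)
cell (1,7): code 1000 → (2.000,7.253)–(1.776,7.000)
cell (2,5): code 0110 → (2.000,5.871)–(3.000,5.369)
cell (2,7): code 1001 → (3.000,7.613)–(2.000,7.253)
cell (3,5): code 0110 → (3.000,5.369)–(4.000,5.078)
cell (3,7): code 1001 → (4.000,7.182)–(3.000,7.613)
cell (4,2): code 0100 → (4.734,3.000)–(5.000,2.118)
cell (4,3): code 1100 → (4.561,4.000)–(4.734,3.000)
cell (4,4): code 1100 → (4.052,5.000)–(4.561,4.000)
cell (4,5): code 1110 → (4.000,5.078)–(4.052,5.000)
cell (4,7): code 1001 → (5.000,7.248)–(4.000,7.182)
cell (5,1): code 0100 → (5.038,2.000)–(6.000,1.162)
cell (5,2): code 1110 → (5.000,2.118)–(5.038,2.000)
cell (5,7): code 1001 → (6.000,7.266)–(5.000,7.248)
cell (6,1): code 0110 → (6.000,1.162)–(7.000,1.224)
cell (6,6): code 1011 → (7.000,6.311)–(6.422,7.000)
cell (6,7): code 0001 → (6.422,7.000)–(6.000,7.266)
cell (7,1): code 0010 → (7.000,1.224)–(7.766,2.000)
cell (7,2): code 0011 → (7.766,2.000)–(7.875,3.000)
cell (7,3): code 0011 → (7.875,3.000)–(7.538,4.000)
cell (7,4): code 0011 → (7.538,4.000)–(7.294,5.000)
cell (7,5): code 0011 → (7.294,5.000)–(7.165,6.000)
cell (7,6): code 0001 → (7.165,6.000)–(7.000,6.311)
total: 24 segments, chained into 1 closed loop(s), length Σ = 20.324996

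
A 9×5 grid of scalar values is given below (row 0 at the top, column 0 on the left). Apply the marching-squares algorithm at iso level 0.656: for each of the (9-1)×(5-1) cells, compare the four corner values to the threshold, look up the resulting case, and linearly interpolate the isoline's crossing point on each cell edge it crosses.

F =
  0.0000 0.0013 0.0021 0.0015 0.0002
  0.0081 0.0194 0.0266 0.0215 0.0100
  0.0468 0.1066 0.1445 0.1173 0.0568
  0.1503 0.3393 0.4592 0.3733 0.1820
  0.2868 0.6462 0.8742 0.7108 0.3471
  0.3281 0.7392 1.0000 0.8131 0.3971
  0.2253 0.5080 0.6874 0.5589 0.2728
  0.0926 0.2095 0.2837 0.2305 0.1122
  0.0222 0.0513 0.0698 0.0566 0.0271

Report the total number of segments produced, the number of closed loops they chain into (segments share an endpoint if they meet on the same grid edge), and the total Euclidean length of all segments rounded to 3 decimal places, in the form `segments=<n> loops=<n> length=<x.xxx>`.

cell (3,1): code 0100 → (3.474,2.000)–(4.000,1.043)
cell (3,2): code 1100 → (3.838,3.000)–(3.474,2.000)
cell (3,3): code 1000 → (4.000,3.151)–(3.838,3.000)
cell (4,0): code 0100 → (4.105,1.000)–(5.000,0.798)
cell (4,1): code 1110 → (4.000,1.043)–(4.105,1.000)
cell (4,3): code 1001 → (5.000,3.378)–(4.000,3.151)
cell (5,0): code 0010 → (5.000,0.798)–(5.360,1.000)
cell (5,1): code 0111 → (5.360,1.000)–(6.000,1.825)
cell (5,2): code 1011 → (6.000,2.244)–(5.618,3.000)
cell (5,3): code 0001 → (5.618,3.000)–(5.000,3.378)
cell (6,1): code 0010 → (6.000,1.825)–(6.078,2.000)
cell (6,2): code 0001 → (6.078,2.000)–(6.000,2.244)
total: 12 segments, chained into 1 closed loop(s), length Σ = 7.909913

segments=12 loops=1 length=7.910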